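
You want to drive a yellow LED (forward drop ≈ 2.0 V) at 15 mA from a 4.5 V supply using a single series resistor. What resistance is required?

The resistor drops V_S − V_D = 4.5 − 2.0 = 2.5 V at 15 mA.
R = 2.5 V / 15 mA = 0.167 kΩ.

R ≈ 0.17 kΩ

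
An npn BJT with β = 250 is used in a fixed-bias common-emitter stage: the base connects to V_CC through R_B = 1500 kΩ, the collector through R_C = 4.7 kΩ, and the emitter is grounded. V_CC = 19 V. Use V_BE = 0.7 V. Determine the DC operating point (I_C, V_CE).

Base loop: V_CC = I_B·R_B + V_BE, so I_B = (19 − 0.7)/1500 kΩ = 0.0122 mA.
In the active region I_C = β·I_B = 250 × 0.0122 = 3.05 mA.
Collector loop: V_CE = V_CC − I_C·R_C = 19 − 3.05×4.7 = 4.66 V.
Since V_CE = 4.66 V > V_CE(sat) ≈ 0.2 V, the transistor is in the active region as assumed.

I_C ≈ 3.1 mA, V_CE ≈ 4.7 V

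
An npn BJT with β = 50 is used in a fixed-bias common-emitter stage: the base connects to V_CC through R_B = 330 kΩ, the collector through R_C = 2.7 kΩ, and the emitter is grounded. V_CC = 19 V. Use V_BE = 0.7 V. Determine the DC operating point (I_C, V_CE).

I_C ≈ 2.8 mA, V_CE ≈ 12 V

Base loop: V_CC = I_B·R_B + V_BE, so I_B = (19 − 0.7)/330 kΩ = 0.0555 mA.
In the active region I_C = β·I_B = 50 × 0.0555 = 2.77 mA.
Collector loop: V_CE = V_CC − I_C·R_C = 19 − 2.77×2.7 = 11.5 V.
Since V_CE = 11.5 V > V_CE(sat) ≈ 0.2 V, the transistor is in the active region as assumed.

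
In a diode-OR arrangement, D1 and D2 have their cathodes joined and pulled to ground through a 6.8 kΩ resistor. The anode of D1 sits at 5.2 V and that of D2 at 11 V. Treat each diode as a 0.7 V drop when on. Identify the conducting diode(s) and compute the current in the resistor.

Assume both conduct. Then node N would need to be at both 5.2−0.7 = 4.5 V and 11−0.7 = 10.3 V, which is impossible.
Assume only D2 conducts: V_N = 11 − 0.7 = 10.3 V, so I_R = 10.3/6.8 = 1.51 mA.
Check D1: its anode-to-cathode voltage is 5.2 − 10.3 = -5.1 V < 0.7 V, so it is off. The assumption is consistent.

Only D2 conducts; I_R ≈ 1.5 mA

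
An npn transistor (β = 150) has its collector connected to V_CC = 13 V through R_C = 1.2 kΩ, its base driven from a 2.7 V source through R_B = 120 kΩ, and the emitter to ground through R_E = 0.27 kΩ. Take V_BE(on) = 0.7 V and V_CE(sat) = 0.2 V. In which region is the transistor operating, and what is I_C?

active; I_C ≈ 1.9 mA

Assume active. Base-emitter loop: I_B = (V_BB − V_BE)/(R_B + (β+1)R_E) = (2.7 − 0.7)/(120 + 151×0.27) = 0.0124 mA.
I_C = β·I_B = 150×0.0124 = 1.87 mA.
V_CE = V_CC − I_C·R_C − I_E·R_E = 13 − 1.87×1.2 − 1.88×0.27 = 10.3 V > V_CE(sat), so the active-region assumption holds.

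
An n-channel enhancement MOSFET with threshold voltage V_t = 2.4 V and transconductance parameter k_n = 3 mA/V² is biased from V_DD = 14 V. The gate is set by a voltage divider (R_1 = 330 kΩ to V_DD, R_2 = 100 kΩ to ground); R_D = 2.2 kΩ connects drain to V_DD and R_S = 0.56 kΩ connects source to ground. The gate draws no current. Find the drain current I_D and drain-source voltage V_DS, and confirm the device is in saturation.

I_D ≈ 0.5 mA, V_DS ≈ 13 V

V_G = V_DD·R_2/(R_1+R_2) = 14×100/430 = 3.26 V.
Assume saturation: I_D = (k_n/2)(V_GS − V_t)² with V_GS = V_G − I_D·R_S = 3.26 − 0.56·I_D.
Substituting gives 0.47·I_D² − 2.44·I_D + 1.1 = 0, with roots I_D = 0.499 or 4.68 mA.
The root I_D = 4.68 mA gives V_GS = 0.633 V ≤ V_t, so take I_D = 0.499 mA.
Then V_GS = 2.98 V and V_DS = V_DD − I_D(R_D+R_S) = 14 − 0.499×2.76 = 12.6 V.
Saturation requires V_DS ≥ V_GS − V_t = 0.577 V; 12.6 ≥ 0.577 ✓.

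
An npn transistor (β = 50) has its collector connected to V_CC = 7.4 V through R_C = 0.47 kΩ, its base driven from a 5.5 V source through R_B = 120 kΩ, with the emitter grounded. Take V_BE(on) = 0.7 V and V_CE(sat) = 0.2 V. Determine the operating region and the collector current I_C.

active; I_C ≈ 2 mA

Assume active. Base-emitter loop: I_B = (V_BB − V_BE)/R_B = (5.5 − 0.7)/120 = 0.04 mA.
I_C = β·I_B = 50×0.04 = 2 mA.
V_CE = V_CC − I_C·R_C = 7.4 − 2×0.47 = 6.46 V > V_CE(sat), so the active-region assumption holds.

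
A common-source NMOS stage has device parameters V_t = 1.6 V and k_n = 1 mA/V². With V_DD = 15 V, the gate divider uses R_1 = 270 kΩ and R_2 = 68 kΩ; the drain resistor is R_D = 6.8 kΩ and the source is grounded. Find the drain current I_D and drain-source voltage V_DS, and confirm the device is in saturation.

I_D ≈ 1 mA, V_DS ≈ 8.2 V

V_G = V_DD·R_2/(R_1+R_2) = 15×68/338 = 3.02 V. With the source grounded, V_GS = V_G = 3.02 V.
Assume saturation: I_D = (k_n/2)(V_GS − V_t)² = (1/2)×(3.02 − 1.6)² = 0.5×1.42² = 1.01 mA.
V_DS = V_DD − I_D·R_D = 15 − 1.01×6.8 = 8.17 V.
Saturation requires V_DS ≥ V_GS − V_t = 1.42 V; 8.17 ≥ 1.42 ✓.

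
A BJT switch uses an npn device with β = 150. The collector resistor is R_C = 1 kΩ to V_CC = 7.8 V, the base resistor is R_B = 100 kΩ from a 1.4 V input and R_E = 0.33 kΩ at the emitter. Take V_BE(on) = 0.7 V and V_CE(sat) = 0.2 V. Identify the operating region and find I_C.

active; I_C ≈ 0.7 mA

Assume active. Base-emitter loop: I_B = (V_BB − V_BE)/(R_B + (β+1)R_E) = (1.4 − 0.7)/(100 + 151×0.33) = 0.00467 mA.
I_C = β·I_B = 150×0.00467 = 0.701 mA.
V_CE = V_CC − I_C·R_C − I_E·R_E = 7.8 − 0.701×1 − 0.705×0.33 = 6.87 V > V_CE(sat), so the active-region assumption holds.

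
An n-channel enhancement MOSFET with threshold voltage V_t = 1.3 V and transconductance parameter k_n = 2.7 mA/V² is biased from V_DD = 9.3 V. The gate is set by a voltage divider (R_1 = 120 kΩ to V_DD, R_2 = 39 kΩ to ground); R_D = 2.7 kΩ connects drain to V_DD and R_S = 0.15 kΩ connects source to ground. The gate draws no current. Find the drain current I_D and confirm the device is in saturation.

I_D ≈ 0.95 mA

V_G = V_DD·R_2/(R_1+R_2) = 9.3×39/159 = 2.28 V.
Assume saturation: I_D = (k_n/2)(V_GS − V_t)² with V_GS = V_G − I_D·R_S = 2.28 − 0.15·I_D.
Substituting gives 0.0304·I_D² − 1.4·I_D + 1.3 = 0, with roots I_D = 0.95 or 45.1 mA.
The root I_D = 45.1 mA gives V_GS = -4.48 V ≤ V_t, so take I_D = 0.95 mA.
Then V_GS = 2.14 V and V_DS = V_DD − I_D(R_D+R_S) = 9.3 − 0.95×2.85 = 6.59 V.
Saturation requires V_DS ≥ V_GS − V_t = 0.839 V; 6.59 ≥ 0.839 ✓.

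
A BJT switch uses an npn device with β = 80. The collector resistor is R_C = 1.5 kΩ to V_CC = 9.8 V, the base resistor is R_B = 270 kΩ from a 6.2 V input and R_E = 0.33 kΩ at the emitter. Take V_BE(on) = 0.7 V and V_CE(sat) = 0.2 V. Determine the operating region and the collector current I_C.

active; I_C ≈ 1.5 mA

Assume active. Base-emitter loop: I_B = (V_BB − V_BE)/(R_B + (β+1)R_E) = (6.2 − 0.7)/(270 + 81×0.33) = 0.0185 mA.
I_C = β·I_B = 80×0.0185 = 1.48 mA.
V_CE = V_CC − I_C·R_C − I_E·R_E = 9.8 − 1.48×1.5 − 1.5×0.33 = 7.08 V > V_CE(sat), so the active-region assumption holds.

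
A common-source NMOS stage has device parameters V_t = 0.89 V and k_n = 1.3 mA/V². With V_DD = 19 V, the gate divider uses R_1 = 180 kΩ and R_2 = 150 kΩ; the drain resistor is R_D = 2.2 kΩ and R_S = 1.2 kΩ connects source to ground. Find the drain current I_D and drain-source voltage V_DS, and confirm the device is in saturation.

V_G = V_DD·R_2/(R_1+R_2) = 19×150/330 = 8.64 V.
Assume saturation: I_D = (k_n/2)(V_GS − V_t)² with V_GS = V_G − I_D·R_S = 8.64 − 1.2·I_D.
Substituting gives 0.936·I_D² − 13.1·I_D + 39 = 0, with roots I_D = 4.31 or 9.67 mA.
The root I_D = 9.67 mA gives V_GS = -2.97 V ≤ V_t, so take I_D = 4.31 mA.
Then V_GS = 3.46 V and V_DS = V_DD − I_D(R_D+R_S) = 19 − 4.31×3.4 = 4.35 V.
Saturation requires V_DS ≥ V_GS − V_t = 2.57 V; 4.35 ≥ 2.57 ✓.

I_D ≈ 4.3 mA, V_DS ≈ 4.3 V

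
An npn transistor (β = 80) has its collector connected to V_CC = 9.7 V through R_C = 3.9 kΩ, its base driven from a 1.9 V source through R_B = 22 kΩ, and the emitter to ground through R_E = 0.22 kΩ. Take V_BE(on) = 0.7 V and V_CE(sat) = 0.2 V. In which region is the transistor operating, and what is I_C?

saturation; I_C ≈ 2.3 mA

Assume active: I_B = (1.9 − 0.7)/(22 + 81×0.22) = 0.0301 mA, I_C = β·I_B = 2.41 mA.
Then V_CE = 9.7 − 2.41×3.9 − 2.44×0.22 = -0.239 V < 0.2 V — the active assumption fails.
Re-solve with V_CE = 0.2 V. KCL at the emitter: V_E/R_E = (V_BB−0.7−V_E)/R_B + (V_CC−0.2−V_E)/R_C, giving V_E = 0.514 V.
I_C = (V_CC − 0.2 − V_E)/R_C = (9.5 − 0.514)/3.9 = 2.3 mA.
Check: I_B = (1.2 − 0.514)/22 = 0.0312 mA, and β·I_B = 2.5 mA > I_C, confirming saturation.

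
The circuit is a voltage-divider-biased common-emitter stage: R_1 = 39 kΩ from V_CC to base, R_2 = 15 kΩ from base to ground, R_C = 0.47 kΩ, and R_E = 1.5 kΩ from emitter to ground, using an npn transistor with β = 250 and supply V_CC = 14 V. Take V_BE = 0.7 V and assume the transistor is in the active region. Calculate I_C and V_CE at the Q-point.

I_C ≈ 2.1 mA, V_CE ≈ 9.9 V

Thevenize the base divider: V_Th = V_CC·R_2/(R_1+R_2) = 14×15/54 = 3.89 V, R_Th = R_1‖R_2 = 10.8 kΩ.
Base-emitter loop: V_Th = I_B·R_Th + V_BE + (β+1)I_B·R_E, so I_B = (3.89 − 0.7) / (10.8 + 251×1.5) = 0.00823 mA.
I_C = β·I_B = 250×0.00823 = 2.06 mA, and I_E = (β+1)I_B = 2.07 mA.
V_CE = V_CC − I_C·R_C − I_E·R_E = 14 − 2.06×0.47 − 2.07×1.5 = 9.93 V.
V_CE = 9.93 V > 0.2 V confirms active-region operation.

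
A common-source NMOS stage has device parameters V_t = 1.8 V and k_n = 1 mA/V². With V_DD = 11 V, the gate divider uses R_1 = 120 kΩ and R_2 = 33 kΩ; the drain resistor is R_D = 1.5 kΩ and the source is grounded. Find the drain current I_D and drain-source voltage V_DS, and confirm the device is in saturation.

V_G = V_DD·R_2/(R_1+R_2) = 11×33/153 = 2.37 V. With the source grounded, V_GS = V_G = 2.37 V.
Assume saturation: I_D = (k_n/2)(V_GS − V_t)² = (1/2)×(2.37 − 1.8)² = 0.5×0.573² = 0.164 mA.
V_DS = V_DD − I_D·R_D = 11 − 0.164×1.5 = 10.8 V.
Saturation requires V_DS ≥ V_GS − V_t = 0.573 V; 10.8 ≥ 0.573 ✓.

I_D ≈ 0.16 mA, V_DS ≈ 11 V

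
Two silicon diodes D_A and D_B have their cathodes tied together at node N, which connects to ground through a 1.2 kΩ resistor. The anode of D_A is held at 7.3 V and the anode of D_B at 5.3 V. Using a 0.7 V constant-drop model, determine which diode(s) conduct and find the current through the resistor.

Only D_A conducts; I_R ≈ 5.5 mA

Assume both conduct. Then node N would need to be at both 7.3−0.7 = 6.6 V and 5.3−0.7 = 4.6 V, which is impossible.
Assume only D_A conducts: V_N = 7.3 − 0.7 = 6.6 V, so I_R = 6.6/1.2 = 5.5 mA.
Check D_B: its anode-to-cathode voltage is 5.3 − 6.6 = -1.3 V < 0.7 V, so it is off. The assumption is consistent.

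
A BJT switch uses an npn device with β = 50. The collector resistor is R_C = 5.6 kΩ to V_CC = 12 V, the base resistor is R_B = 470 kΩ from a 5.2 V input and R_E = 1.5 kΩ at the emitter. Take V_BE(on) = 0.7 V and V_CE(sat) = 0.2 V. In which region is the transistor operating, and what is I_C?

Assume active. Base-emitter loop: I_B = (V_BB − V_BE)/(R_B + (β+1)R_E) = (5.2 − 0.7)/(470 + 51×1.5) = 0.00823 mA.
I_C = β·I_B = 50×0.00823 = 0.412 mA.
V_CE = V_CC − I_C·R_C − I_E·R_E = 12 − 0.412×5.6 − 0.42×1.5 = 9.06 V > V_CE(sat), so the active-region assumption holds.

active; I_C ≈ 0.41 mA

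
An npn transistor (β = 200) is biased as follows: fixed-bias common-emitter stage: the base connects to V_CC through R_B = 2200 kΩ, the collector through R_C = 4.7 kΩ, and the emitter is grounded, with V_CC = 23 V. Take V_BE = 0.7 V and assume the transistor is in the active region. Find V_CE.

V_CE ≈ 13 V

Base loop: V_CC = I_B·R_B + V_BE, so I_B = (23 − 0.7)/2200 kΩ = 0.0101 mA.
In the active region I_C = β·I_B = 200 × 0.0101 = 2.03 mA.
Collector loop: V_CE = V_CC − I_C·R_C = 23 − 2.03×4.7 = 13.5 V.
Since V_CE = 13.5 V > V_CE(sat) ≈ 0.2 V, the transistor is in the active region as assumed.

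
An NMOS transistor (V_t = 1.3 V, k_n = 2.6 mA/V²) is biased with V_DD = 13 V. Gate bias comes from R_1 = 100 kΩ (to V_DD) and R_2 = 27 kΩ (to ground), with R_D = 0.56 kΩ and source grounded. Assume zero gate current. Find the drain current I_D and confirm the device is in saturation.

I_D ≈ 2.8 mA

V_G = V_DD·R_2/(R_1+R_2) = 13×27/127 = 2.76 V. With the source grounded, V_GS = V_G = 2.76 V.
Assume saturation: I_D = (k_n/2)(V_GS − V_t)² = (2.6/2)×(2.76 − 1.3)² = 1.3×1.46² = 2.79 mA.
V_DS = V_DD − I_D·R_D = 13 − 2.79×0.56 = 11.4 V.
Saturation requires V_DS ≥ V_GS − V_t = 1.46 V; 11.4 ≥ 1.46 ✓.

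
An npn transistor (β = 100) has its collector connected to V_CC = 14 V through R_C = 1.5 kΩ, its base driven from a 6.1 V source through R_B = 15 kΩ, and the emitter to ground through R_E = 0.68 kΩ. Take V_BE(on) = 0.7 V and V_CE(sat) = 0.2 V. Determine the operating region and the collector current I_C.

saturation; I_C ≈ 6.3 mA

Assume active: I_B = (6.1 − 0.7)/(15 + 101×0.68) = 0.0645 mA, I_C = β·I_B = 6.45 mA.
Then V_CE = 14 − 6.45×1.5 − 6.52×0.68 = -0.112 V < 0.2 V — the active assumption fails.
Re-solve with V_CE = 0.2 V. KCL at the emitter: V_E/R_E = (V_BB−0.7−V_E)/R_B + (V_CC−0.2−V_E)/R_C, giving V_E = 4.34 V.
I_C = (V_CC − 0.2 − V_E)/R_C = (13.8 − 4.34)/1.5 = 6.31 mA.
Check: I_B = (5.4 − 4.34)/15 = 0.0708 mA, and β·I_B = 7.08 mA > I_C, confirming saturation.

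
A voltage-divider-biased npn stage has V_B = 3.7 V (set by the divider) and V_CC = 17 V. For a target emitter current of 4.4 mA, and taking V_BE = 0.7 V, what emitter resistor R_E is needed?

V_E = V_B − V_BE = 3.7 − 0.7 = 3 V.
R_E = V_E / I_E = 3 / 4.4 = 0.682 kΩ.

R_E ≈ 0.68 kΩ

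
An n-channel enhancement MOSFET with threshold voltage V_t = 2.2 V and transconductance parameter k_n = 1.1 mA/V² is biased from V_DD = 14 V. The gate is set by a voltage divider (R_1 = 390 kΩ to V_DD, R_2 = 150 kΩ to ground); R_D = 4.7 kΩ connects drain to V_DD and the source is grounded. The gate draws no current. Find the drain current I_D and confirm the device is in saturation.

I_D ≈ 1.6 mA

V_G = V_DD·R_2/(R_1+R_2) = 14×150/540 = 3.89 V. With the source grounded, V_GS = V_G = 3.89 V.
Assume saturation: I_D = (k_n/2)(V_GS − V_t)² = (1.1/2)×(3.89 − 2.2)² = 0.55×1.69² = 1.57 mA.
V_DS = V_DD − I_D·R_D = 14 − 1.57×4.7 = 6.63 V.
Saturation requires V_DS ≥ V_GS − V_t = 1.69 V; 6.63 ≥ 1.69 ✓.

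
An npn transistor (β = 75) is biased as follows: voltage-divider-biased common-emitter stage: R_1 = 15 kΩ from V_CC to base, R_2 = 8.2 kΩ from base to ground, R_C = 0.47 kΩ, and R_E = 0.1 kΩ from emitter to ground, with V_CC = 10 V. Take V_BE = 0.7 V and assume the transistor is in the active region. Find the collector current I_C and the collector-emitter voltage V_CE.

I_C ≈ 16 mA, V_CE ≈ 0.59 V

Thevenize the base divider: V_Th = V_CC·R_2/(R_1+R_2) = 10×8.2/23.2 = 3.53 V, R_Th = R_1‖R_2 = 5.3 kΩ.
Base-emitter loop: V_Th = I_B·R_Th + V_BE + (β+1)I_B·R_E, so I_B = (3.53 − 0.7) / (5.3 + 76×0.1) = 0.22 mA.
I_C = β·I_B = 75×0.22 = 16.5 mA, and I_E = (β+1)I_B = 16.7 mA.
V_CE = V_CC − I_C·R_C − I_E·R_E = 10 − 16.5×0.47 − 16.7×0.1 = 0.586 V.
V_CE = 0.586 V > 0.2 V confirms active-region operation.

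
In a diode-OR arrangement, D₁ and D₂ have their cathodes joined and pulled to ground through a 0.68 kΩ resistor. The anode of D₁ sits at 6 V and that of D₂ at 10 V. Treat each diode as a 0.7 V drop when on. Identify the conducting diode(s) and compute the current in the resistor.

Only D₂ conducts; I_R ≈ 14 mA

Assume both conduct. Then node N would need to be at both 6−0.7 = 5.3 V and 10−0.7 = 9.3 V, which is impossible.
Assume only D₂ conducts: V_N = 10 − 0.7 = 9.3 V, so I_R = 9.3/0.68 = 13.7 mA.
Check D₁: its anode-to-cathode voltage is 6 − 9.3 = -3.3 V < 0.7 V, so it is off. The assumption is consistent.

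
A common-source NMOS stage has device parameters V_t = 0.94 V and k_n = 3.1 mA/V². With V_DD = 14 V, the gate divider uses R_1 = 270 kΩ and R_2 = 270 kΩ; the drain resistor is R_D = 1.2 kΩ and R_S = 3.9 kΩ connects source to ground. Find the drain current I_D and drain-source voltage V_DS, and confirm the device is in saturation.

V_G = V_DD·R_2/(R_1+R_2) = 14×270/540 = 7 V.
Assume saturation: I_D = (k_n/2)(V_GS − V_t)² with V_GS = V_G − I_D·R_S = 7 − 3.9·I_D.
Substituting gives 23.6·I_D² − 74.3·I_D + 56.9 = 0, with roots I_D = 1.32 or 1.83 mA.
The root I_D = 1.83 mA gives V_GS = -0.147 V ≤ V_t, so take I_D = 1.32 mA.
Then V_GS = 1.86 V and V_DS = V_DD − I_D(R_D+R_S) = 14 − 1.32×5.1 = 7.28 V.
Saturation requires V_DS ≥ V_GS − V_t = 0.922 V; 7.28 ≥ 0.922 ✓.

I_D ≈ 1.3 mA, V_DS ≈ 7.3 V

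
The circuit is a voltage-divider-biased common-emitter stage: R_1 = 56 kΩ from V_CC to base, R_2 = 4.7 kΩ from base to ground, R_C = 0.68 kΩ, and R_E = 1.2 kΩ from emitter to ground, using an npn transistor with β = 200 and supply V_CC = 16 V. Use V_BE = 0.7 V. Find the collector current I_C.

I_C ≈ 0.44 mA

Thevenize the base divider: V_Th = V_CC·R_2/(R_1+R_2) = 16×4.7/60.7 = 1.24 V, R_Th = R_1‖R_2 = 4.34 kΩ.
Base-emitter loop: V_Th = I_B·R_Th + V_BE + (β+1)I_B·R_E, so I_B = (1.24 − 0.7) / (4.34 + 201×1.2) = 0.00219 mA.
I_C = β·I_B = 200×0.00219 = 0.439 mA, and I_E = (β+1)I_B = 0.441 mA.
V_CE = V_CC − I_C·R_C − I_E·R_E = 16 − 0.439×0.68 − 0.441×1.2 = 15.2 V.
V_CE = 15.2 V > 0.2 V confirms active-region operation.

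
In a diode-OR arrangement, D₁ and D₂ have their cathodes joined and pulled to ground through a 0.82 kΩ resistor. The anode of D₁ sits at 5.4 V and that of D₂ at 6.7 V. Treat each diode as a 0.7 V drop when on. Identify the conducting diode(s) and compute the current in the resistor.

Assume both conduct. Then node N would need to be at both 5.4−0.7 = 4.7 V and 6.7−0.7 = 6 V, which is impossible.
Assume only D₂ conducts: V_N = 6.7 − 0.7 = 6 V, so I_R = 6/0.82 = 7.32 mA.
Check D₁: its anode-to-cathode voltage is 5.4 − 6 = -0.6 V < 0.7 V, so it is off. The assumption is consistent.

Only D₂ conducts; I_R ≈ 7.3 mA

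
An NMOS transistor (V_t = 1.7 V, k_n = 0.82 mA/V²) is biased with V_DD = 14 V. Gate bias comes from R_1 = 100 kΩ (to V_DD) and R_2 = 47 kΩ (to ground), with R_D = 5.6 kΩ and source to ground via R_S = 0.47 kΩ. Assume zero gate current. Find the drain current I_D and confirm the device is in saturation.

V_G = V_DD·R_2/(R_1+R_2) = 14×47/147 = 4.48 V.
Assume saturation: I_D = (k_n/2)(V_GS − V_t)² with V_GS = V_G − I_D·R_S = 4.48 − 0.47·I_D.
Substituting gives 0.0906·I_D² − 2.07·I_D + 3.16 = 0, with roots I_D = 1.64 or 21.2 mA.
The root I_D = 21.2 mA gives V_GS = -5.49 V ≤ V_t, so take I_D = 1.64 mA.
Then V_GS = 3.7 V and V_DS = V_DD − I_D(R_D+R_S) = 14 − 1.64×6.07 = 4.01 V.
Saturation requires V_DS ≥ V_GS − V_t = 2 V; 4.01 ≥ 2 ✓.

I_D ≈ 1.6 mA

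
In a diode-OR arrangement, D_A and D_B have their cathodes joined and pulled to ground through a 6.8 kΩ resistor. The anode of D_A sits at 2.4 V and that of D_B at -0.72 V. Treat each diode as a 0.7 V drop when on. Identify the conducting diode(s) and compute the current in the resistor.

Assume both conduct. Then node N would need to be at both 2.4−0.7 = 1.7 V and -0.72−0.7 = -1.42 V, which is impossible.
Assume only D_A conducts: V_N = 2.4 − 0.7 = 1.7 V, so I_R = 1.7/6.8 = 0.25 mA.
Check D_B: its anode-to-cathode voltage is -0.72 − 1.7 = -2.42 V < 0.7 V, so it is off. The assumption is consistent.

Only D_A conducts; I_R ≈ 0.25 mA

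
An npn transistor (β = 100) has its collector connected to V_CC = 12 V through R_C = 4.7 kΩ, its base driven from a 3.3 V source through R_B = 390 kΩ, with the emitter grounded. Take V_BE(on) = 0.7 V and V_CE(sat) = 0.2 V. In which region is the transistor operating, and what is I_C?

active; I_C ≈ 0.67 mA

Assume active. Base-emitter loop: I_B = (V_BB − V_BE)/R_B = (3.3 − 0.7)/390 = 0.00667 mA.
I_C = β·I_B = 100×0.00667 = 0.667 mA.
V_CE = V_CC − I_C·R_C = 12 − 0.667×4.7 = 8.87 V > V_CE(sat), so the active-region assumption holds.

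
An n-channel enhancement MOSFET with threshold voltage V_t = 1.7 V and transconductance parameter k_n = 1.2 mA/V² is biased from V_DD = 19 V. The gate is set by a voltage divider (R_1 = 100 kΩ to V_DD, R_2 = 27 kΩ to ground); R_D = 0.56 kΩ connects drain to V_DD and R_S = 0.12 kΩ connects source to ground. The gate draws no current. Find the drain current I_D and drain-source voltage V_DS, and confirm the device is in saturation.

V_G = V_DD·R_2/(R_1+R_2) = 19×27/127 = 4.04 V.
Assume saturation: I_D = (k_n/2)(V_GS − V_t)² with V_GS = V_G − I_D·R_S = 4.04 − 0.12·I_D.
Substituting gives 0.00864·I_D² − 1.34·I_D + 3.28 = 0, with roots I_D = 2.5 or 152 mA.
The root I_D = 152 mA gives V_GS = -14.2 V ≤ V_t, so take I_D = 2.5 mA.
Then V_GS = 3.74 V and V_DS = V_DD − I_D(R_D+R_S) = 19 − 2.5×0.68 = 17.3 V.
Saturation requires V_DS ≥ V_GS − V_t = 2.04 V; 17.3 ≥ 2.04 ✓.

I_D ≈ 2.5 mA, V_DS ≈ 17 V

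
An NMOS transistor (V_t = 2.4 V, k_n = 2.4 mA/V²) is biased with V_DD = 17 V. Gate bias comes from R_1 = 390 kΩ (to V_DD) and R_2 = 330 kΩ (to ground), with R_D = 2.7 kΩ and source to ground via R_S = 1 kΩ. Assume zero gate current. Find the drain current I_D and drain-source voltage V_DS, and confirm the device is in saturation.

I_D ≈ 3.6 mA, V_DS ≈ 3.5 V

V_G = V_DD·R_2/(R_1+R_2) = 17×330/720 = 7.79 V.
Assume saturation: I_D = (k_n/2)(V_GS − V_t)² with V_GS = V_G − I_D·R_S = 7.79 − 1·I_D.
Substituting gives 1.2·I_D² − 13.9·I_D + 34.9 = 0, with roots I_D = 3.65 or 7.97 mA.
The root I_D = 7.97 mA gives V_GS = -0.177 V ≤ V_t, so take I_D = 3.65 mA.
Then V_GS = 4.14 V and V_DS = V_DD − I_D(R_D+R_S) = 17 − 3.65×3.7 = 3.5 V.
Saturation requires V_DS ≥ V_GS − V_t = 1.74 V; 3.5 ≥ 1.74 ✓.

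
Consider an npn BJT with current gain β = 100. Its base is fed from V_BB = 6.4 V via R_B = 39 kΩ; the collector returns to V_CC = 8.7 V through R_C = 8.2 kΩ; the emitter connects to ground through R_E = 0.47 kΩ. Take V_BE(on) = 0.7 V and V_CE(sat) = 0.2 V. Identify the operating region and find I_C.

Assume active: I_B = (6.4 − 0.7)/(39 + 101×0.47) = 0.0659 mA, I_C = β·I_B = 6.59 mA.
Then V_CE = 8.7 − 6.59×8.2 − 6.66×0.47 = -48.5 V < 0.2 V — the active assumption fails.
Re-solve with V_CE = 0.2 V. KCL at the emitter: V_E/R_E = (V_BB−0.7−V_E)/R_B + (V_CC−0.2−V_E)/R_C, giving V_E = 0.52 V.
I_C = (V_CC − 0.2 − V_E)/R_C = (8.5 − 0.52)/8.2 = 0.973 mA.
Check: I_B = (5.7 − 0.52)/39 = 0.133 mA, and β·I_B = 13.3 mA > I_C, confirming saturation.

saturation; I_C ≈ 0.97 mA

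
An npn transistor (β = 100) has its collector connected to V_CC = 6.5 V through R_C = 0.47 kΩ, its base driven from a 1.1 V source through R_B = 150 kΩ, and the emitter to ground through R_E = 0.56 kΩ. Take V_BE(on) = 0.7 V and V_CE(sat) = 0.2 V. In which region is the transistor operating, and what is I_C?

active; I_C ≈ 0.19 mA

Assume active. Base-emitter loop: I_B = (V_BB − V_BE)/(R_B + (β+1)R_E) = (1.1 − 0.7)/(150 + 101×0.56) = 0.00194 mA.
I_C = β·I_B = 100×0.00194 = 0.194 mA.
V_CE = V_CC − I_C·R_C − I_E·R_E = 6.5 − 0.194×0.47 − 0.196×0.56 = 6.3 V > V_CE(sat), so the active-region assumption holds.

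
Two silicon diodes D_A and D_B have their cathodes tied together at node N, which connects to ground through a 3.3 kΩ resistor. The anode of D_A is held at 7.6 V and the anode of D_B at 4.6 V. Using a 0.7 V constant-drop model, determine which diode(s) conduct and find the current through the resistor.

Only D_A conducts; I_R ≈ 2.1 mA

Assume both conduct. Then node N would need to be at both 7.6−0.7 = 6.9 V and 4.6−0.7 = 3.9 V, which is impossible.
Assume only D_A conducts: V_N = 7.6 − 0.7 = 6.9 V, so I_R = 6.9/3.3 = 2.09 mA.
Check D_B: its anode-to-cathode voltage is 4.6 − 6.9 = -2.3 V < 0.7 V, so it is off. The assumption is consistent.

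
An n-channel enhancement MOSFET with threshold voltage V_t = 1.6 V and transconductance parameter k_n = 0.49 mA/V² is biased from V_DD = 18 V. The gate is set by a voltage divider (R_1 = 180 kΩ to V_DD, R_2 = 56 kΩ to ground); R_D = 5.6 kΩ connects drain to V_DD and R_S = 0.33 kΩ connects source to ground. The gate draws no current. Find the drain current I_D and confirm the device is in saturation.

I_D ≈ 1.2 mA

V_G = V_DD·R_2/(R_1+R_2) = 18×56/236 = 4.27 V.
Assume saturation: I_D = (k_n/2)(V_GS − V_t)² with V_GS = V_G − I_D·R_S = 4.27 − 0.33·I_D.
Substituting gives 0.0267·I_D² − 1.43·I_D + 1.75 = 0, with roots I_D = 1.25 or 52.4 mA.
The root I_D = 52.4 mA gives V_GS = -13 V ≤ V_t, so take I_D = 1.25 mA.
Then V_GS = 3.86 V and V_DS = V_DD − I_D(R_D+R_S) = 18 − 1.25×5.93 = 10.6 V.
Saturation requires V_DS ≥ V_GS − V_t = 2.26 V; 10.6 ≥ 2.26 ✓.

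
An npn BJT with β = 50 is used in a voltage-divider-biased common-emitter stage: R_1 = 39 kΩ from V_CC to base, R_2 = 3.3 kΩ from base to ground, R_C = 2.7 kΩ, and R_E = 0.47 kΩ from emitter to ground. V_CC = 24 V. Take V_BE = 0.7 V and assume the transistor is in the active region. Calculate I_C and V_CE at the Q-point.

Thevenize the base divider: V_Th = V_CC·R_2/(R_1+R_2) = 24×3.3/42.3 = 1.87 V, R_Th = R_1‖R_2 = 3.04 kΩ.
Base-emitter loop: V_Th = I_B·R_Th + V_BE + (β+1)I_B·R_E, so I_B = (1.87 − 0.7) / (3.04 + 51×0.47) = 0.0434 mA.
I_C = β·I_B = 50×0.0434 = 2.17 mA, and I_E = (β+1)I_B = 2.21 mA.
V_CE = V_CC − I_C·R_C − I_E·R_E = 24 − 2.17×2.7 − 2.21×0.47 = 17.1 V.
V_CE = 17.1 V > 0.2 V confirms active-region operation.

I_C ≈ 2.2 mA, V_CE ≈ 17 V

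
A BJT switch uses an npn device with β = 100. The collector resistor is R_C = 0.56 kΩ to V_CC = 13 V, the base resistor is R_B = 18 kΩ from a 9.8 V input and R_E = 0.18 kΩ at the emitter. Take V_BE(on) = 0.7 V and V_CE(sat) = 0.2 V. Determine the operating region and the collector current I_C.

saturation; I_C ≈ 17 mA

Assume active: I_B = (9.8 − 0.7)/(18 + 101×0.18) = 0.252 mA, I_C = β·I_B = 25.2 mA.
Then V_CE = 13 − 25.2×0.56 − 25.4×0.18 = -5.66 V < 0.2 V — the active assumption fails.
Re-solve with V_CE = 0.2 V. KCL at the emitter: V_E/R_E = (V_BB−0.7−V_E)/R_B + (V_CC−0.2−V_E)/R_C, giving V_E = 3.16 V.
I_C = (V_CC − 0.2 − V_E)/R_C = (12.8 − 3.16)/0.56 = 17.2 mA.
Check: I_B = (9.1 − 3.16)/18 = 0.33 mA, and β·I_B = 33 mA > I_C, confirming saturation.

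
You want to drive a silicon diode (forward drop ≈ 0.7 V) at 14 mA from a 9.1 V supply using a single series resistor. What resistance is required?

The resistor drops V_S − V_D = 9.1 − 0.7 = 8.4 V at 14 mA.
R = 8.4 V / 14 mA = 0.6 kΩ.

R ≈ 0.6 kΩ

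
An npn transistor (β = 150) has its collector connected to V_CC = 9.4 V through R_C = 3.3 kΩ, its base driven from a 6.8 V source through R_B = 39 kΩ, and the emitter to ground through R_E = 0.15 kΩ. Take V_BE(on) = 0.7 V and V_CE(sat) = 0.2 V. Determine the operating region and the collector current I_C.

Assume active: I_B = (6.8 − 0.7)/(39 + 151×0.15) = 0.0989 mA, I_C = β·I_B = 14.8 mA.
Then V_CE = 9.4 − 14.8×3.3 − 14.9×0.15 = -41.8 V < 0.2 V — the active assumption fails.
Re-solve with V_CE = 0.2 V. KCL at the emitter: V_E/R_E = (V_BB−0.7−V_E)/R_B + (V_CC−0.2−V_E)/R_C, giving V_E = 0.421 V.
I_C = (V_CC − 0.2 − V_E)/R_C = (9.2 − 0.421)/3.3 = 2.66 mA.
Check: I_B = (6.1 − 0.421)/39 = 0.146 mA, and β·I_B = 21.8 mA > I_C, confirming saturation.

saturation; I_C ≈ 2.7 mA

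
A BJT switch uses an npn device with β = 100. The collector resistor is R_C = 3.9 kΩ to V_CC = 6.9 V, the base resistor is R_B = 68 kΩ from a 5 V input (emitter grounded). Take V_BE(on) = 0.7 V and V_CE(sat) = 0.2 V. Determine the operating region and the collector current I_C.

Assume active: I_B = (5 − 0.7)/68 = 0.0632 mA, giving I_C = β·I_B = 6.32 mA.
But then V_CE = 6.9 − 6.32×3.9 = -17.8 V < V_CE(sat) = 0.2 V — impossible in the active region.
So the transistor is saturated. With V_CE = 0.2 V, I_C = (V_CC − 0.2)/R_C = 6.7/3.9 = 1.72 mA.
Check: β·I_B = 6.32 mA > I_C = 1.72 mA, confirming saturation.

saturation; I_C ≈ 1.7 mA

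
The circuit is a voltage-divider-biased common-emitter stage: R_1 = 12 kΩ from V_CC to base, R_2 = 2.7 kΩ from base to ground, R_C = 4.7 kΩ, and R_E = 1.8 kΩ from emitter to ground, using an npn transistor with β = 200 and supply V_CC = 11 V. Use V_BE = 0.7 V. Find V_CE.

V_CE ≈ 6.3 V

Thevenize the base divider: V_Th = V_CC·R_2/(R_1+R_2) = 11×2.7/14.7 = 2.02 V, R_Th = R_1‖R_2 = 2.2 kΩ.
Base-emitter loop: V_Th = I_B·R_Th + V_BE + (β+1)I_B·R_E, so I_B = (2.02 − 0.7) / (2.2 + 201×1.8) = 0.00363 mA.
I_C = β·I_B = 200×0.00363 = 0.725 mA, and I_E = (β+1)I_B = 0.729 mA.
V_CE = V_CC − I_C·R_C − I_E·R_E = 11 − 0.725×4.7 − 0.729×1.8 = 6.28 V.
V_CE = 6.28 V > 0.2 V confirms active-region operation.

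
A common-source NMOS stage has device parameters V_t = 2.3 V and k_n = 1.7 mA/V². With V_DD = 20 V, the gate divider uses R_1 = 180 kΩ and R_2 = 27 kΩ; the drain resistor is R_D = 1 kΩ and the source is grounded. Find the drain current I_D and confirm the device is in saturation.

V_G = V_DD·R_2/(R_1+R_2) = 20×27/207 = 2.61 V. With the source grounded, V_GS = V_G = 2.61 V.
Assume saturation: I_D = (k_n/2)(V_GS − V_t)² = (1.7/2)×(2.61 − 2.3)² = 0.85×0.309² = 0.081 mA.
V_DS = V_DD − I_D·R_D = 20 − 0.081×1 = 19.9 V.
Saturation requires V_DS ≥ V_GS − V_t = 0.309 V; 19.9 ≥ 0.309 ✓.

I_D ≈ 0.081 mA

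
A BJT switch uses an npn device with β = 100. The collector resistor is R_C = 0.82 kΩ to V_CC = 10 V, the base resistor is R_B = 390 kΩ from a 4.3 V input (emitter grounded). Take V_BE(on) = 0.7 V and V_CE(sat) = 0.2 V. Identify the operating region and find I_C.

Assume active. Base-emitter loop: I_B = (V_BB − V_BE)/R_B = (4.3 − 0.7)/390 = 0.00923 mA.
I_C = β·I_B = 100×0.00923 = 0.923 mA.
V_CE = V_CC − I_C·R_C = 10 − 0.923×0.82 = 9.24 V > V_CE(sat), so the active-region assumption holds.

active; I_C ≈ 0.92 mA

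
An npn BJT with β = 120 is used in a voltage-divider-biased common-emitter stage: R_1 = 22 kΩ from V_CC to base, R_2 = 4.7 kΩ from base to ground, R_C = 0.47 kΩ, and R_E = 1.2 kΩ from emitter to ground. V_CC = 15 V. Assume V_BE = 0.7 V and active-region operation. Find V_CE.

Thevenize the base divider: V_Th = V_CC·R_2/(R_1+R_2) = 15×4.7/26.7 = 2.64 V, R_Th = R_1‖R_2 = 3.87 kΩ.
Base-emitter loop: V_Th = I_B·R_Th + V_BE + (β+1)I_B·R_E, so I_B = (2.64 − 0.7) / (3.87 + 121×1.2) = 0.013 mA.
I_C = β·I_B = 120×0.013 = 1.56 mA, and I_E = (β+1)I_B = 1.58 mA.
V_CE = V_CC − I_C·R_C − I_E·R_E = 15 − 1.56×0.47 − 1.58×1.2 = 12.4 V.
V_CE = 12.4 V > 0.2 V confirms active-region operation.

V_CE ≈ 12 V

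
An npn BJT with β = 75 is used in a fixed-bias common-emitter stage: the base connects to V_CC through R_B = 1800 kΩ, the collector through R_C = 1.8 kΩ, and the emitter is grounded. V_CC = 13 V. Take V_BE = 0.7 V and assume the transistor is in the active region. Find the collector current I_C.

I_C ≈ 0.51 mA

Base loop: V_CC = I_B·R_B + V_BE, so I_B = (13 − 0.7)/1800 kΩ = 0.00683 mA.
In the active region I_C = β·I_B = 75 × 0.00683 = 0.513 mA.
Collector loop: V_CE = V_CC − I_C·R_C = 13 − 0.513×1.8 = 12.1 V.
Since V_CE = 12.1 V > V_CE(sat) ≈ 0.2 V, the transistor is in the active region as assumed.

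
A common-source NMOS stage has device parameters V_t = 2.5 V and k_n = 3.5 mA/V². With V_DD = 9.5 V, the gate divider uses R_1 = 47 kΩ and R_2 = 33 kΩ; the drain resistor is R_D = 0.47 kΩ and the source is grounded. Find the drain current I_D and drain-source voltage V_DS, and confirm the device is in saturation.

I_D ≈ 3.5 mA, V_DS ≈ 7.8 V

V_G = V_DD·R_2/(R_1+R_2) = 9.5×33/80 = 3.92 V. With the source grounded, V_GS = V_G = 3.92 V.
Assume saturation: I_D = (k_n/2)(V_GS − V_t)² = (3.5/2)×(3.92 − 2.5)² = 1.75×1.42² = 3.52 mA.
V_DS = V_DD − I_D·R_D = 9.5 − 3.52×0.47 = 7.84 V.
Saturation requires V_DS ≥ V_GS − V_t = 1.42 V; 7.84 ≥ 1.42 ✓.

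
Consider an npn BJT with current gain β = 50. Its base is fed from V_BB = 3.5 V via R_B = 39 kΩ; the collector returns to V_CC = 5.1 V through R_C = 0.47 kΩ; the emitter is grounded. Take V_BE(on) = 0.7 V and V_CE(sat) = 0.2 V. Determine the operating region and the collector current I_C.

active; I_C ≈ 3.6 mA

Assume active. Base-emitter loop: I_B = (V_BB − V_BE)/R_B = (3.5 − 0.7)/39 = 0.0718 mA.
I_C = β·I_B = 50×0.0718 = 3.59 mA.
V_CE = V_CC − I_C·R_C = 5.1 − 3.59×0.47 = 3.41 V > V_CE(sat), so the active-region assumption holds.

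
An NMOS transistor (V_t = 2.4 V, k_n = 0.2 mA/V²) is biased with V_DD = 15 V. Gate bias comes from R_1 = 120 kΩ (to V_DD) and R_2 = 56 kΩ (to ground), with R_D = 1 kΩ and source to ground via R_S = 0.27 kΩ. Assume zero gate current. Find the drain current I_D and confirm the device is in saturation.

I_D ≈ 0.5 mA

V_G = V_DD·R_2/(R_1+R_2) = 15×56/176 = 4.77 V.
Assume saturation: I_D = (k_n/2)(V_GS − V_t)² with V_GS = V_G − I_D·R_S = 4.77 − 0.27·I_D.
Substituting gives 0.00729·I_D² − 1.13·I_D + 0.563 = 0, with roots I_D = 0.501 or 154 mA.
The root I_D = 154 mA gives V_GS = -36.9 V ≤ V_t, so take I_D = 0.501 mA.
Then V_GS = 4.64 V and V_DS = V_DD − I_D(R_D+R_S) = 15 − 0.501×1.27 = 14.4 V.
Saturation requires V_DS ≥ V_GS − V_t = 2.24 V; 14.4 ≥ 2.24 ✓.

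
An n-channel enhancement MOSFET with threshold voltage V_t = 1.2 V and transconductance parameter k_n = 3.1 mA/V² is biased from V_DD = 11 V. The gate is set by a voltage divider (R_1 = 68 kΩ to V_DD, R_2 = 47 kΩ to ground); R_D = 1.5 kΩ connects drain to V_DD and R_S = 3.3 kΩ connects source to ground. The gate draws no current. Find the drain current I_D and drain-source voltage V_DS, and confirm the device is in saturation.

I_D ≈ 0.78 mA, V_DS ≈ 7.2 V

V_G = V_DD·R_2/(R_1+R_2) = 11×47/115 = 4.5 V.
Assume saturation: I_D = (k_n/2)(V_GS − V_t)² with V_GS = V_G − I_D·R_S = 4.5 − 3.3·I_D.
Substituting gives 16.9·I_D² − 34.7·I_D + 16.8 = 0, with roots I_D = 0.783 or 1.27 mA.
The root I_D = 1.27 mA gives V_GS = 0.294 V ≤ V_t, so take I_D = 0.783 mA.
Then V_GS = 1.91 V and V_DS = V_DD − I_D(R_D+R_S) = 11 − 0.783×4.8 = 7.24 V.
Saturation requires V_DS ≥ V_GS − V_t = 0.711 V; 7.24 ≥ 0.711 ✓.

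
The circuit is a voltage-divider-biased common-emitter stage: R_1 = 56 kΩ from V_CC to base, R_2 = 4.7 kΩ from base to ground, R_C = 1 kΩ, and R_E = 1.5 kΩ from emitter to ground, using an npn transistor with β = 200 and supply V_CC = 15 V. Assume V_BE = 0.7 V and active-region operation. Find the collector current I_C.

Thevenize the base divider: V_Th = V_CC·R_2/(R_1+R_2) = 15×4.7/60.7 = 1.16 V, R_Th = R_1‖R_2 = 4.34 kΩ.
Base-emitter loop: V_Th = I_B·R_Th + V_BE + (β+1)I_B·R_E, so I_B = (1.16 − 0.7) / (4.34 + 201×1.5) = 0.00151 mA.
I_C = β·I_B = 200×0.00151 = 0.302 mA, and I_E = (β+1)I_B = 0.303 mA.
V_CE = V_CC − I_C·R_C − I_E·R_E = 15 − 0.302×1 − 0.303×1.5 = 14.2 V.
V_CE = 14.2 V > 0.2 V confirms active-region operation.

I_C ≈ 0.3 mA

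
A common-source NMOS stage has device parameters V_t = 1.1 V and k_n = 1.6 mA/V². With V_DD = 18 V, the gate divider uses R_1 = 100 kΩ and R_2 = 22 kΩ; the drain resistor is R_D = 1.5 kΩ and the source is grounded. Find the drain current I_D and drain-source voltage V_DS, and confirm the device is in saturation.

V_G = V_DD·R_2/(R_1+R_2) = 18×22/122 = 3.25 V. With the source grounded, V_GS = V_G = 3.25 V.
Assume saturation: I_D = (k_n/2)(V_GS − V_t)² = (1.6/2)×(3.25 − 1.1)² = 0.8×2.15² = 3.68 mA.
V_DS = V_DD − I_D·R_D = 18 − 3.68×1.5 = 12.5 V.
Saturation requires V_DS ≥ V_GS − V_t = 2.15 V; 12.5 ≥ 2.15 ✓.

I_D ≈ 3.7 mA, V_DS ≈ 12 V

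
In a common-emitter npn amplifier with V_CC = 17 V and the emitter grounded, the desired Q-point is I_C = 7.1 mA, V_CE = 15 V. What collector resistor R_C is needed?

R_C ≈ 0.28 kΩ

Collector loop: V_CC = I_C·R_C + V_CE.
R_C = (V_CC − V_CE)/I_C = (17 − 15)/7.1 = 0.282 kΩ.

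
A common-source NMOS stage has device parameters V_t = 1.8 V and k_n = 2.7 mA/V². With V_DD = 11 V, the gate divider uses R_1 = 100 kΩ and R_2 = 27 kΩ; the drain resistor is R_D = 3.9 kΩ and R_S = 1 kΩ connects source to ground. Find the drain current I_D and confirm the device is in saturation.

I_D ≈ 0.18 mA

V_G = V_DD·R_2/(R_1+R_2) = 11×27/127 = 2.34 V.
Assume saturation: I_D = (k_n/2)(V_GS − V_t)² with V_GS = V_G − I_D·R_S = 2.34 − 1·I_D.
Substituting gives 1.35·I_D² − 2.45·I_D + 0.392 = 0, with roots I_D = 0.177 or 1.64 mA.
The root I_D = 1.64 mA gives V_GS = 0.697 V ≤ V_t, so take I_D = 0.177 mA.
Then V_GS = 2.16 V and V_DS = V_DD − I_D(R_D+R_S) = 11 − 0.177×4.9 = 10.1 V.
Saturation requires V_DS ≥ V_GS − V_t = 0.362 V; 10.1 ≥ 0.362 ✓.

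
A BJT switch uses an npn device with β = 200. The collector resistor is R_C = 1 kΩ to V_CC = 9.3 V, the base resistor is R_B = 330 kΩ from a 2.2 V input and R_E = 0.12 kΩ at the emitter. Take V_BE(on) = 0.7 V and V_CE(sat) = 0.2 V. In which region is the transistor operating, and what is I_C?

active; I_C ≈ 0.85 mA

Assume active. Base-emitter loop: I_B = (V_BB − V_BE)/(R_B + (β+1)R_E) = (2.2 − 0.7)/(330 + 201×0.12) = 0.00424 mA.
I_C = β·I_B = 200×0.00424 = 0.847 mA.
V_CE = V_CC − I_C·R_C − I_E·R_E = 9.3 − 0.847×1 − 0.851×0.12 = 8.35 V > V_CE(sat), so the active-region assumption holds.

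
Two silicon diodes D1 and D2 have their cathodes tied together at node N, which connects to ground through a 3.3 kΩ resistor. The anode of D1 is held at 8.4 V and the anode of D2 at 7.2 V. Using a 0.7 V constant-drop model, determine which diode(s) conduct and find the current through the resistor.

Assume both conduct. Then node N would need to be at both 8.4−0.7 = 7.7 V and 7.2−0.7 = 6.5 V, which is impossible.
Assume only D1 conducts: V_N = 8.4 − 0.7 = 7.7 V, so I_R = 7.7/3.3 = 2.33 mA.
Check D2: its anode-to-cathode voltage is 7.2 − 7.7 = -0.5 V < 0.7 V, so it is off. The assumption is consistent.

Only D1 conducts; I_R ≈ 2.3 mA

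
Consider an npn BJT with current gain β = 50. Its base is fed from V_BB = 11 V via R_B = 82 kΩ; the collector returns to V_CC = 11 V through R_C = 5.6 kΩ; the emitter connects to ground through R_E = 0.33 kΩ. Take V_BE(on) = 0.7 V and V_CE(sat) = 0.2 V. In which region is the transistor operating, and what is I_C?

Assume active: I_B = (11 − 0.7)/(82 + 51×0.33) = 0.104 mA, I_C = β·I_B = 5.21 mA.
Then V_CE = 11 − 5.21×5.6 − 5.32×0.33 = -19.9 V < 0.2 V — the active assumption fails.
Re-solve with V_CE = 0.2 V. KCL at the emitter: V_E/R_E = (V_BB−0.7−V_E)/R_B + (V_CC−0.2−V_E)/R_C, giving V_E = 0.638 V.
I_C = (V_CC − 0.2 − V_E)/R_C = (10.8 − 0.638)/5.6 = 1.81 mA.
Check: I_B = (10.3 − 0.638)/82 = 0.118 mA, and β·I_B = 5.89 mA > I_C, confirming saturation.

saturation; I_C ≈ 1.8 mA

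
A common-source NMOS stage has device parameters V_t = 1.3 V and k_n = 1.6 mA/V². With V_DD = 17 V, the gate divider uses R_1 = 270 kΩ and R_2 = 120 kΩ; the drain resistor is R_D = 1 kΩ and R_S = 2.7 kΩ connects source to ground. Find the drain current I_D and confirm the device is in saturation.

V_G = V_DD·R_2/(R_1+R_2) = 17×120/390 = 5.23 V.
Assume saturation: I_D = (k_n/2)(V_GS − V_t)² with V_GS = V_G − I_D·R_S = 5.23 − 2.7·I_D.
Substituting gives 5.83·I_D² − 18·I_D + 12.4 = 0, with roots I_D = 1.03 or 2.05 mA.
The root I_D = 2.05 mA gives V_GS = -0.3 V ≤ V_t, so take I_D = 1.03 mA.
Then V_GS = 2.44 V and V_DS = V_DD − I_D(R_D+R_S) = 17 − 1.03×3.7 = 13.2 V.
Saturation requires V_DS ≥ V_GS − V_t = 1.14 V; 13.2 ≥ 1.14 ✓.

I_D ≈ 1 mA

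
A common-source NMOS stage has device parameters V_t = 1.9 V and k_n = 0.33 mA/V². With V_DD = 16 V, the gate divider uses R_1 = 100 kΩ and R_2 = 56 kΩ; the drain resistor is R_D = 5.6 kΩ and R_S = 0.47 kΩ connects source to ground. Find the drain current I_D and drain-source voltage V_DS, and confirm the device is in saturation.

V_G = V_DD·R_2/(R_1+R_2) = 16×56/156 = 5.74 V.
Assume saturation: I_D = (k_n/2)(V_GS − V_t)² with V_GS = V_G − I_D·R_S = 5.74 − 0.47·I_D.
Substituting gives 0.0364·I_D² − 1.6·I_D + 2.44 = 0, with roots I_D = 1.58 or 42.2 mA.
The root I_D = 42.2 mA gives V_GS = -14.1 V ≤ V_t, so take I_D = 1.58 mA.
Then V_GS = 5 V and V_DS = V_DD − I_D(R_D+R_S) = 16 − 1.58×6.07 = 6.38 V.
Saturation requires V_DS ≥ V_GS − V_t = 3.1 V; 6.38 ≥ 3.1 ✓.

I_D ≈ 1.6 mA, V_DS ≈ 6.4 V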